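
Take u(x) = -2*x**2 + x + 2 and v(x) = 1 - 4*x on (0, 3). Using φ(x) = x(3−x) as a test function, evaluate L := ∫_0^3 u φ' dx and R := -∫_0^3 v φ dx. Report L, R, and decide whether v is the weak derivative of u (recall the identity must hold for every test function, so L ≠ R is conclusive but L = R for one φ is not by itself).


LHS = 45/2, RHS = 45/2. Yes, v = u' weakly.

u(x) = -2*x**2 + x + 2, classical derivative u'(x) = 1 - 4*x.
φ(x) = x(3−x), so φ'(x) = 3 - 2*x.
Note φ(0) = φ(3) = 0, so the boundary term u·φ vanishes.
LHS = ∫_0^3 u(x) φ'(x) dx = ∫_0^3 (4*x^3 - 8*x^2 - x + 6) dx. Term by term:
  ∫_0^3 4*x^3 dx = 81;  ∫_0^3 -8*x^2 dx = -72;  ∫_0^3 -x dx = -9/2;
  ∫_0^3 6 dx = 18.
Sum: 81 − 72 − 9/2 + 18 = 45/2.
So LHS = 45/2.
∫_0^3 v(x) φ(x) dx = ∫_0^3 (4*x^3 - 13*x^2 + 3*x) dx. Term by term:
  ∫_0^3 4*x^3 dx = 81;  ∫_0^3 -13*x^2 dx = -117;  ∫_0^3 3*x dx = 27/2.
Sum: 81 − 117 + 27/2 = -45/2.
So RHS = -∫_0^3 v(x) φ(x) dx = 45/2.
LHS = RHS, so the identity holds for this test φ.
Moreover u is smooth here and v(x) = u'(x) = 1 - 4*x pointwise, so the identity holds for every test function. Hence v is the weak derivative of u.


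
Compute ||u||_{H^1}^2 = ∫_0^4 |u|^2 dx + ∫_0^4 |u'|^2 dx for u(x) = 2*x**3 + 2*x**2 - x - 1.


||u||_{H^1}^2 = 2597464/105

The H^1 norm (squared) on an interval (0, L) is
  ||u||_{H^1}^2 = ∫_0^L u(x)^2 dx + ∫_0^L u'(x)^2 dx.
Compute u'(x) = 6*x**2 + 4*x - 1.
Then u(x)^2 = 4*x**6 + 8*x**5 - 8*x**3 - 3*x**2 + 2*x + 1 and u'(x)^2 = 36*x**4 + 48*x**3 + 4*x**2 - 8*x + 1.
Integrate each monomial from 0 to 4 using ∫_0^4 c·x^n dx = c·4^(n+1)/(n+1):
  ∫_0^4 u(x)^2 dx = ∫_0^4 (4*x^6 + 8*x^5 - 8*x^3 - 3*x^2 + 2*x + 1) dx. Term by term:
    ∫_0^4 4*x^6 dx = 65536/7;  ∫_0^4 8*x^5 dx = 16384/3;  ∫_0^4 -8*x^3 dx = -512;
    ∫_0^4 -3*x^2 dx = -64;  ∫_0^4 2*x dx = 16;  ∫_0^4 1 dx = 4.
  Sum: 65536/7 + 16384/3 − 512 − 64 + 16 + 4 = 299620/21.
  ∫_0^4 u'(x)^2 dx = ∫_0^4 (36*x^4 + 48*x^3 + 4*x^2 - 8*x + 1) dx. Term by term:
    ∫_0^4 36*x^4 dx = 36864/5;  ∫_0^4 48*x^3 dx = 3072;  ∫_0^4 4*x^2 dx = 256/3;
    ∫_0^4 -8*x dx = -64;  ∫_0^4 1 dx = 4.
  Sum: 36864/5 + 3072 + 256/3 − 64 + 4 = 157052/15.
Adding: ||u||_{H^1}^2 = 299620/21 + 157052/15 = 2597464/105.


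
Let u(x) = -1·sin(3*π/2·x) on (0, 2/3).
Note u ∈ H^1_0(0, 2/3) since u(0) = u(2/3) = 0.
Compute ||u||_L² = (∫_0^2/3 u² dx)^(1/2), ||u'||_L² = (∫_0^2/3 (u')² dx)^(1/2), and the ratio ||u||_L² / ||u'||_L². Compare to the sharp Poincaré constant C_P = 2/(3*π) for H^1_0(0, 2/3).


||u||_L² / ||u'||_L² = 2/(3*π) = C_P.

u(x) = -1·sin(3*π/2·x), so u'(x) = -3*π*cos(3*π*x/2)/2.
Writing u(x) = A·sin(kπx/L) with A = -1 and k = 1, use ∫_0^L sin²(kπx/L) dx = L/2 and ∫_0^L cos²(kπx/L) dx = L/2.
u² = 1·sin²(3*π/2·x) and (u')² = 9*π^2/4·cos²(3*π/2·x), and each of sin², cos² integrates to L/2 = 1/3 over (0, 2/3).
∫_0^2/3 u² dx = 1/3, so ||u||_L² = sqrt(3)/3.
∫_0^2/3 (u')² dx = 3*π^2/4, so ||u'||_L² = sqrt(3)*π/2.
Ratio ||u||_L² / ||u'||_L² = 2/(3*π).
Sharp Poincaré constant on H^1_0(0, 2/3) is C_P = L/π = 2/(3*π), achieved by sin(3*π/2·x).
This is the k = 1 eigenfunction (up to amplitude), so the ratio equals the sharp Poincaré constant exactly.


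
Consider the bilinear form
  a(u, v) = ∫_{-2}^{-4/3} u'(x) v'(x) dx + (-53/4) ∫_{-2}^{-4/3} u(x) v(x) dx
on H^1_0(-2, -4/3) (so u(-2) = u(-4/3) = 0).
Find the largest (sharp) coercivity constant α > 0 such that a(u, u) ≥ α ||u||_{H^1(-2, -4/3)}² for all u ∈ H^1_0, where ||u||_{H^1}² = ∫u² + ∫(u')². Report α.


α = (-53 + 9*π^2)/(4 + 9*π^2)

Coercivity of a(·,·) on H^1_0(-2, -4/3) means a(u, u) ≥ α ||u||_{H^1}² for every u ∈ H^1_0.
The interval has length L = 2/3, and Poincaré/coercivity depend only on L. Here a(u, u) = ∫(u')² + (-53/4)·∫u².
Here c = -53/4 < 0 with |c| < (π/L)² = 9*π^2/4, so coercivity still holds. The condition a(u,u) ≥ α||u||_{H^1}² reads (1−α)∫(u')² ≥ (α−c)∫u². Any admissible α is ≤ 1 (rapidly oscillating u have ∫u²/∫(u')² → 0), and α = 1 would force 0 ≥ (1−c)∫u², impossible since c < 1; so 1−α > 0. By the sharp Poincaré inequality on H^1_0 of an interval of length L, ∫(u')² ≥ (π/L)²∫u² with equality for the first sine mode sin(π(x−x₀)/L) (x₀ the left endpoint), so the inequality holds for all u iff (1−α)(π/L)² ≥ α − c, i.e. α ≤ ((π/L)² + c)/((π/L)² + 1) = (1 + c(L/π)²)/(1 + (L/π)²). (Direct route, valid since c ≤ 0: Poincaré gives c∫u² ≥ c(L/π)²∫(u')², so a(u,u) ≥ (1 + c(L/π)²)∫(u')², while ||u||_{H^1}² ≤ (1 + (L/π)²)∫(u')²; dividing yields the same α.) With (π/L)² = 9*π^2/4 and c = -53/4, the largest admissible constant is α = ((π/L)² + c)/((π/L)² + 1).
Simplifying, α = (-53 + 9*π^2)/(4 + 9*π^2).


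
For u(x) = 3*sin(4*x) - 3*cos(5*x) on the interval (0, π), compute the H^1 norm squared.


||u||_{H^1(0,π)}^2 = 416 + 387*π/2

u'(x) = 15*sin(5*x) + 12*cos(4*x).
Expand u² and (u')² and integrate term by term on (0, π), using: for integers n ≥ 1, ∫_0^π sin²(nx) dx = ∫_0^π cos²(nx) dx = π/2; for n ≠ n', ∫_0^π sin(nx)sin(n'x) dx = ∫_0^π cos(nx)cos(n'x) dx = 0; and by product-to-sum, ∫_0^π sin(nx)cos(n'x) dx = ½∫_0^π [sin((n+n')x) + sin((n−n')x)] dx, which is 0 when n+n' is even and 2n/(n²−n'²) when n+n' is odd (it need not vanish on (0, π)).
  u² squared terms: (-3)²·∫cos(5x)² dx = 9·π/2 = 9*π/2;  (3)²·∫sin(4x)² dx = 9·π/2 = 9*π/2.
  u² cross terms: 2·(-3)·(3)·∫cos(5x)·sin(4x) dx = -18·(-8/9) = 16.
  So ∫_0^π u² dx = 9*π/2 + 9*π/2 + 16 = 16 + 9*π.
  (u')² squared terms: (12)²·∫cos(4x)² dx = 144·π/2 = 72*π;  (15)²·∫sin(5x)² dx = 225·π/2 = 225*π/2.
  (u')² cross terms: 2·(12)·(15)·∫cos(4x)·sin(5x) dx = 360·(10/9) = 400.
  So ∫_0^π (u')² dx = 72*π + 225*π/2 + 400 = 400 + 369*π/2.
||u||_{H^1}^2 = (16 + 9*π) + (400 + 369*π/2) = 416 + 387*π/2.


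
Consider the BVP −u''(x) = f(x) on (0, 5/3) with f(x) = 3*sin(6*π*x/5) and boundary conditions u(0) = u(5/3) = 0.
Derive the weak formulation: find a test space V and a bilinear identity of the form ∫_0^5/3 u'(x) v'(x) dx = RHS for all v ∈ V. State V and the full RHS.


V = H^1_0(0, 5/3) (so v(0) = v(5/3) = 0); weak form: ∫_0^5/3 u'v' dx = ∫_0^5/3 (3*sin(6*π*x/5)) v dx for all v ∈ V.

Multiply both sides by a test function v and integrate from 0 to 5/3:
  ∫_0^5/3 −u''(x) v(x) dx = ∫_0^5/3 f(x) v(x) dx.
Integrate the LHS by parts once:
  ∫_0^5/3 −u'' v dx = −[u'(x) v(x)]_0^5/3 + ∫_0^5/3 u'(x) v'(x) dx.
Thus ∫_0^5/3 u'(x) v'(x) dx = ∫_0^5/3 f(x) v(x) dx + [u'(x) v(x)]_0^5/3.
Choose V so that boundary terms are either known or forced to vanish.
u is Dirichlet: u(0) = u(5/3) = 0. Let V = H^1_0(0, 5/3); then v(0) = v(5/3) = 0, and [u' v]_0^5/3 = 0.
Weak formulation: find u (satisfying any essential BC) such that ∫_0^5/3 u'(x) v'(x) dx = ∫_0^5/3 f v dx for all v ∈ V.
Substituting f(x) = 3*sin(6*π*x/5), the right-hand side is ∫_0^5/3 (3*sin(6*π*x/5)) v dx.


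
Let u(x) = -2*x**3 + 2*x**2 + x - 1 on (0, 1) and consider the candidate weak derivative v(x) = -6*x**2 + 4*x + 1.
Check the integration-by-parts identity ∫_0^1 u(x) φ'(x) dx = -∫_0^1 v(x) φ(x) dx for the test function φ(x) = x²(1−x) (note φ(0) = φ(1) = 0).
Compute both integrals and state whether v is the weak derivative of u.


LHS = -1/12, RHS = -1/12. Yes, v = u' weakly.

u(x) = -2*x**3 + 2*x**2 + x - 1, classical derivative u'(x) = -6*x**2 + 4*x + 1.
φ(x) = x²(1−x), so φ'(x) = x*(2 - 3*x).
Note φ(0) = φ(1) = 0, so the boundary term u·φ vanishes.
LHS = ∫_0^1 u(x) φ'(x) dx = ∫_0^1 (6*x^5 - 10*x^4 + x^3 + 5*x^2 - 2*x) dx. Term by term:
  ∫_0^1 6*x^5 dx = 1;  ∫_0^1 -10*x^4 dx = -2;  ∫_0^1 x^3 dx = 1/4;
  ∫_0^1 5*x^2 dx = 5/3;  ∫_0^1 -2*x dx = -1.
Sum: 1 − 2 + 1/4 + 5/3 − 1 = -1/12.
So LHS = -1/12.
∫_0^1 v(x) φ(x) dx = ∫_0^1 (6*x^5 - 10*x^4 + 3*x^3 + x^2) dx. Term by term:
  ∫_0^1 6*x^5 dx = 1;  ∫_0^1 -10*x^4 dx = -2;  ∫_0^1 3*x^3 dx = 3/4;
  ∫_0^1 x^2 dx = 1/3.
Sum: 1 − 2 + 3/4 + 1/3 = 1/12.
So RHS = -∫_0^1 v(x) φ(x) dx = -1/12.
LHS = RHS, so the identity holds for this test φ.
Moreover u is smooth here and v(x) = u'(x) = -6*x**2 + 4*x + 1 pointwise, so the identity holds for every test function. Hence v is the weak derivative of u.


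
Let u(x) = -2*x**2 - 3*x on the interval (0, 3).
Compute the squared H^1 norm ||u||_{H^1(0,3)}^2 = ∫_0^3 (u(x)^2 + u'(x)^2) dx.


||u||_{H^1}^2 = 3987/5

The H^1 norm (squared) on an interval (0, L) is
  ||u||_{H^1}^2 = ∫_0^L u(x)^2 dx + ∫_0^L u'(x)^2 dx.
Compute u'(x) = -4*x - 3.
Then u(x)^2 = 4*x**4 + 12*x**3 + 9*x**2 and u'(x)^2 = 16*x**2 + 24*x + 9.
Integrate each monomial from 0 to 3 using ∫_0^3 c·x^n dx = c·3^(n+1)/(n+1):
  ∫_0^3 u(x)^2 dx = ∫_0^3 (4*x^4 + 12*x^3 + 9*x^2) dx. Term by term:
    ∫_0^3 4*x^4 dx = 972/5;  ∫_0^3 12*x^3 dx = 243;  ∫_0^3 9*x^2 dx = 81.
  Sum: 972/5 + 243 + 81 = 2592/5.
  ∫_0^3 u'(x)^2 dx = ∫_0^3 (16*x^2 + 24*x + 9) dx. Term by term:
    ∫_0^3 16*x^2 dx = 144;  ∫_0^3 24*x dx = 108;  ∫_0^3 9 dx = 27.
  Sum: 144 + 108 + 27 = 279.
Adding: ||u||_{H^1}^2 = 2592/5 + 279 = 3987/5.


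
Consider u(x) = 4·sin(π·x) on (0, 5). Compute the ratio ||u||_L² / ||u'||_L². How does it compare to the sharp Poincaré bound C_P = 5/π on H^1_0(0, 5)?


||u||_L² / ||u'||_L² = 1/π < C_P = 5/π.

u(x) = 4·sin(π·x), so u'(x) = 4*π*cos(π*x).
Writing u(x) = A·sin(kπx/L) with A = 4 and k = 5, use ∫_0^L sin²(kπx/L) dx = L/2 and ∫_0^L cos²(kπx/L) dx = L/2.
u² = 16·sin²(π·x) and (u')² = 16*π^2·cos²(π·x), and each of sin², cos² integrates to L/2 = 5/2 over (0, 5).
∫_0^5 u² dx = 40, so ||u||_L² = 2*sqrt(10).
∫_0^5 (u')² dx = 40*π^2, so ||u'||_L² = 2*sqrt(10)*π.
Ratio ||u||_L² / ||u'||_L² = 1/π.
Sharp Poincaré constant on H^1_0(0, 5) is C_P = L/π = 5/π, achieved by sin(π/5·x).
This is the k = 5 harmonic; the ratio L/(kπ) is strictly less than C_P = L/π, consistent with the sharp inequality ||u||_L² ≤ C_P ||u'||_L².


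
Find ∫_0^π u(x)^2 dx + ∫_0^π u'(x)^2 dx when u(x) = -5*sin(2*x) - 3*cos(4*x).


||u||_{H^1(0,π)}^2 = 139*π

u'(x) = 12*sin(4*x) - 10*cos(2*x).
Expand u² and (u')² and integrate term by term on (0, π), using: for integers n ≥ 1, ∫_0^π sin²(nx) dx = ∫_0^π cos²(nx) dx = π/2; for n ≠ n', ∫_0^π sin(nx)sin(n'x) dx = ∫_0^π cos(nx)cos(n'x) dx = 0; and by product-to-sum, ∫_0^π sin(nx)cos(n'x) dx = ½∫_0^π [sin((n+n')x) + sin((n−n')x)] dx, which is 0 when n+n' is even and 2n/(n²−n'²) when n+n' is odd (it need not vanish on (0, π)).
  u² squared terms: (-5)²·∫sin(2x)² dx = 25·π/2 = 25*π/2;  (-3)²·∫cos(4x)² dx = 9·π/2 = 9*π/2.
  u² cross terms: 2·(-5)·(-3)·∫sin(2x)·cos(4x) dx = 30·(0) = 0.
  So ∫_0^π u² dx = 25*π/2 + 9*π/2 + 0 = 17*π.
  (u')² squared terms: (-10)²·∫cos(2x)² dx = 100·π/2 = 50*π;  (12)²·∫sin(4x)² dx = 144·π/2 = 72*π.
  (u')² cross terms: 2·(-10)·(12)·∫cos(2x)·sin(4x) dx = -240·(0) = 0.
  So ∫_0^π (u')² dx = 50*π + 72*π + 0 = 122*π.
||u||_{H^1}^2 = (17*π) + (122*π) = 139*π.


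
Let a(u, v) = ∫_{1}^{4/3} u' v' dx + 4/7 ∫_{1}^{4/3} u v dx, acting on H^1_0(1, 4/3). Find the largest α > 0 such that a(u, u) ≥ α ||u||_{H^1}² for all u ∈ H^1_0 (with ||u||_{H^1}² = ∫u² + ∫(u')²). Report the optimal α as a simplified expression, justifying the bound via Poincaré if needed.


α = (4 + 63*π^2)/(7*(1 + 9*π^2))

Coercivity of a(·,·) on H^1_0(1, 4/3) means a(u, u) ≥ α ||u||_{H^1}² for every u ∈ H^1_0.
The interval has length L = 1/3, and Poincaré/coercivity depend only on L. Here a(u, u) = ∫(u')² + (4/7)·∫u².
Here 0 < c = 4/7 < 1. The condition a(u,u) ≥ α||u||_{H^1}² reads (1−α)∫(u')² ≥ (α−c)∫u². Any admissible α is ≤ 1 (rapidly oscillating u have ∫u²/∫(u')² → 0), and α = 1 would force 0 ≥ (1−c)∫u², impossible since c < 1; so 1−α > 0. By the sharp Poincaré inequality on H^1_0 of an interval of length L, ∫(u')² ≥ (π/L)²∫u² with equality for the first sine mode sin(π(x−x₀)/L) (x₀ the left endpoint), so the inequality holds for all u iff (1−α)(π/L)² ≥ α − c, i.e. α ≤ ((π/L)² + c)/((π/L)² + 1) = (1 + c(L/π)²)/(1 + (L/π)²). With (π/L)² = 9*π^2 and c = 4/7, the largest admissible constant is α = ((π/L)² + c)/((π/L)² + 1).
Simplifying, α = (4 + 63*π^2)/(7*(1 + 9*π^2)).


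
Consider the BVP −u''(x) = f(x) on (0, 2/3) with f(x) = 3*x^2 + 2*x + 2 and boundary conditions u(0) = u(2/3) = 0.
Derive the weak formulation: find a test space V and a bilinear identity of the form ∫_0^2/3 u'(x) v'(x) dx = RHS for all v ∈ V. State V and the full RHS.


V = H^1_0(0, 2/3) (so v(0) = v(2/3) = 0); weak form: ∫_0^2/3 u'v' dx = ∫_0^2/3 (3*x^2 + 2*x + 2) v dx for all v ∈ V.

Multiply both sides by a test function v and integrate from 0 to 2/3:
  ∫_0^2/3 −u''(x) v(x) dx = ∫_0^2/3 f(x) v(x) dx.
Integrate the LHS by parts once:
  ∫_0^2/3 −u'' v dx = −[u'(x) v(x)]_0^2/3 + ∫_0^2/3 u'(x) v'(x) dx.
Thus ∫_0^2/3 u'(x) v'(x) dx = ∫_0^2/3 f(x) v(x) dx + [u'(x) v(x)]_0^2/3.
Choose V so that boundary terms are either known or forced to vanish.
u is Dirichlet: u(0) = u(2/3) = 0. Let V = H^1_0(0, 2/3); then v(0) = v(2/3) = 0, and [u' v]_0^2/3 = 0.
Weak formulation: find u (satisfying any essential BC) such that ∫_0^2/3 u'(x) v'(x) dx = ∫_0^2/3 f v dx for all v ∈ V.
Substituting f(x) = 3*x^2 + 2*x + 2, the right-hand side is ∫_0^2/3 (3*x^2 + 2*x + 2) v dx.


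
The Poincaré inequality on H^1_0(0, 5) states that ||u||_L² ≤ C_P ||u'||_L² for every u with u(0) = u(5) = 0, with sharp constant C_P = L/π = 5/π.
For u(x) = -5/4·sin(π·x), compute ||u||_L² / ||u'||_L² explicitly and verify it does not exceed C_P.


||u||_L² / ||u'||_L² = 1/π < C_P = 5/π.

u(x) = -5/4·sin(π·x), so u'(x) = -5*π*cos(π*x)/4.
Writing u(x) = A·sin(kπx/L) with A = -5/4 and k = 5, use ∫_0^L sin²(kπx/L) dx = L/2 and ∫_0^L cos²(kπx/L) dx = L/2.
u² = 25/16·sin²(π·x) and (u')² = 25*π^2/16·cos²(π·x), and each of sin², cos² integrates to L/2 = 5/2 over (0, 5).
∫_0^5 u² dx = 125/32, so ||u||_L² = 5*sqrt(10)/8.
∫_0^5 (u')² dx = 125*π^2/32, so ||u'||_L² = 5*sqrt(10)*π/8.
Ratio ||u||_L² / ||u'||_L² = 1/π.
Sharp Poincaré constant on H^1_0(0, 5) is C_P = L/π = 5/π, achieved by sin(π/5·x).
This is the k = 5 harmonic; the ratio L/(kπ) is strictly less than C_P = L/π, consistent with the sharp inequality ||u||_L² ≤ C_P ||u'||_L².


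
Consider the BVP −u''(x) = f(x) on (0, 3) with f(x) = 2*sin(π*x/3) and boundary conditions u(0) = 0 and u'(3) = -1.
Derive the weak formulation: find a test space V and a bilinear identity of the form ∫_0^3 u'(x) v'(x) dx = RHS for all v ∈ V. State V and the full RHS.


V = {v ∈ H^1(0, 3) : v(0) = 0} (test functions vanish at x = 0 where u is specified); weak form: ∫_0^3 u'v' dx = ∫_0^3 (2*sin(π*x/3)) v dx − v(3) for all v ∈ V.

Multiply both sides by a test function v and integrate from 0 to 3:
  ∫_0^3 −u''(x) v(x) dx = ∫_0^3 f(x) v(x) dx.
Integrate the LHS by parts once:
  ∫_0^3 −u'' v dx = −[u'(x) v(x)]_0^3 + ∫_0^3 u'(x) v'(x) dx.
Thus ∫_0^3 u'(x) v'(x) dx = ∫_0^3 f(x) v(x) dx + [u'(x) v(x)]_0^3.
Choose V so that boundary terms are either known or forced to vanish.
Mixed BC: u(0) = 0 (Dirichlet) and u'(3) = -1 (Neumann). Define V = {v ∈ H^1(0, 3) : v(0) = 0}. Then [u' v]_0^3 = u'(3)·v(3) − u'(0)·0 = − v(3).
Weak formulation: find u (satisfying any essential BC) such that ∫_0^3 u'(x) v'(x) dx = ∫_0^3 f v dx − v(3) for all v ∈ V (Dirichlet at 0 absorbed into V; Neumann datum at x = 3 contributes the boundary term).
Substituting f(x) = 2*sin(π*x/3), the right-hand side is ∫_0^3 (2*sin(π*x/3)) v dx − v(3).


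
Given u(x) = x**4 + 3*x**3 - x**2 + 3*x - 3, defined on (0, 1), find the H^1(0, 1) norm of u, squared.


||u||_{H^1}^2 = 63101/1260

The H^1 norm (squared) on an interval (0, L) is
  ||u||_{H^1}^2 = ∫_0^L u(x)^2 dx + ∫_0^L u'(x)^2 dx.
Compute u'(x) = 4*x**3 + 9*x**2 - 2*x + 3.
Then u(x)^2 = x**8 + 6*x**7 + 7*x**6 + 13*x**4 - 24*x**3 + 15*x**2 - 18*x + 9 and u'(x)^2 = 16*x**6 + 72*x**5 + 65*x**4 - 12*x**3 + 58*x**2 - 12*x + 9.
Integrate each monomial from 0 to 1 using ∫_0^1 c·x^n dx = c·1^(n+1)/(n+1):
  ∫_0^1 u(x)^2 dx = ∫_0^1 (x^8 + 6*x^7 + 7*x^6 + 13*x^4 - 24*x^3 + 15*x^2 - 18*x + 9) dx. Term by term:
    ∫_0^1 x^8 dx = 1/9;  ∫_0^1 6*x^7 dx = 3/4;  ∫_0^1 7*x^6 dx = 1;
    ∫_0^1 13*x^4 dx = 13/5;  ∫_0^1 -24*x^3 dx = -6;  ∫_0^1 15*x^2 dx = 5;
    ∫_0^1 -18*x dx = -9;  ∫_0^1 9 dx = 9.
  Sum: 1/9 + 3/4 + 1 + 13/5 − 6 + 5 − 9 + 9 = 623/180.
  ∫_0^1 u'(x)^2 dx = ∫_0^1 (16*x^6 + 72*x^5 + 65*x^4 - 12*x^3 + 58*x^2 - 12*x + 9) dx. Term by term:
    ∫_0^1 16*x^6 dx = 16/7;  ∫_0^1 72*x^5 dx = 12;  ∫_0^1 65*x^4 dx = 13;
    ∫_0^1 -12*x^3 dx = -3;  ∫_0^1 58*x^2 dx = 58/3;  ∫_0^1 -12*x dx = -6;
    ∫_0^1 9 dx = 9.
  Sum: 16/7 + 12 + 13 − 3 + 58/3 − 6 + 9 = 979/21.
Adding: ||u||_{H^1}^2 = 623/180 + 979/21 = 63101/1260.


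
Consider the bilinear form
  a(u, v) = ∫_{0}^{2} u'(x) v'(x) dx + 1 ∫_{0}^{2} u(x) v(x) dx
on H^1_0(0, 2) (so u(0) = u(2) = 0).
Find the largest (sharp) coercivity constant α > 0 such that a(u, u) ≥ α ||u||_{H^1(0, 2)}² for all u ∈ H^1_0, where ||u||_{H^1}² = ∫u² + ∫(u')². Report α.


α = 1

Coercivity of a(·,·) on H^1_0(0, 2) means a(u, u) ≥ α ||u||_{H^1}² for every u ∈ H^1_0.
The interval has length L = 2, and Poincaré/coercivity depend only on L. Here a(u, u) = ∫(u')² + (1)·∫u².
Here c = 1 ≥ 1, so a(u,u) = ∫(u')² + c∫u² ≥ ∫(u')² + ∫u² = ||u||_{H^1}², i.e. α = 1 works. No larger α is possible: a(u,u) ≥ α||u||_{H^1}² means (1−α)∫(u')² ≥ (α−c)∫u², and for the modes u_n = sin(nπ(x−x₀)/L) (x₀ the left endpoint) one has ∫u_n²/∫(u_n')² = (L/(nπ))² → 0, so a(u_n,u_n)/||u_n||_{H^1}² → 1. Hence the optimal constant is α = 1.
Therefore α = 1.


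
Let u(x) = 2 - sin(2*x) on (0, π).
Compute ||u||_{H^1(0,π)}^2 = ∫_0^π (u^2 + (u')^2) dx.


||u||_{H^1(0,π)}^2 = 13*π/2

u'(x) = -2*cos(2*x).
Expand u² and (u')² and integrate term by term on (0, π), using: for integers n ≥ 1, ∫_0^π sin²(nx) dx = ∫_0^π cos²(nx) dx = π/2; for n ≠ n', ∫_0^π sin(nx)sin(n'x) dx = ∫_0^π cos(nx)cos(n'x) dx = 0; and by product-to-sum, ∫_0^π sin(nx)cos(n'x) dx = ½∫_0^π [sin((n+n')x) + sin((n−n')x)] dx, which is 0 when n+n' is even and 2n/(n²−n'²) when n+n' is odd (it need not vanish on (0, π)). For the constant mode: ∫_0^π 1 dx = π, ∫_0^π cos(nx) dx = 0, ∫_0^π sin(nx) dx = (1−(−1)^n)/n.
  u² squared terms: (2)²·∫1 dx = 4·π = 4*π;  (-1)²·∫sin(2x)² dx = 1·π/2 = π/2.
  u² cross terms: 2·(2)·(-1)·∫1·sin(2x) dx = -4·(0) = 0.
  So ∫_0^π u² dx = 4*π + π/2 + 0 = 9*π/2.
  (u')² squared terms: (-2)²·∫cos(2x)² dx = 4·π/2 = 2*π.
  So ∫_0^π (u')² dx = 2*π.
||u||_{H^1}^2 = (9*π/2) + (2*π) = 13*π/2.


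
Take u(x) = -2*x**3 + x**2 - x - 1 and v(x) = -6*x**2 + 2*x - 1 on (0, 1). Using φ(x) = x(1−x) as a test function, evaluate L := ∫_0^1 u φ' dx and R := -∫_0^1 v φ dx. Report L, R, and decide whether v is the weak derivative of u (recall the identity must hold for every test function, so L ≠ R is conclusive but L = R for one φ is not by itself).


LHS = 3/10, RHS = 3/10. Yes, v = u' weakly.

u(x) = -2*x**3 + x**2 - x - 1, classical derivative u'(x) = -6*x**2 + 2*x - 1.
φ(x) = x(1−x), so φ'(x) = 1 - 2*x.
Note φ(0) = φ(1) = 0, so the boundary term u·φ vanishes.
LHS = ∫_0^1 u(x) φ'(x) dx = ∫_0^1 (4*x^4 - 4*x^3 + 3*x^2 + x - 1) dx. Term by term:
  ∫_0^1 4*x^4 dx = 4/5;  ∫_0^1 -4*x^3 dx = -1;  ∫_0^1 3*x^2 dx = 1;
  ∫_0^1 x dx = 1/2;  ∫_0^1 -1 dx = -1.
Sum: 4/5 − 1 + 1 + 1/2 − 1 = 3/10.
So LHS = 3/10.
∫_0^1 v(x) φ(x) dx = ∫_0^1 (6*x^4 - 8*x^3 + 3*x^2 - x) dx. Term by term:
  ∫_0^1 6*x^4 dx = 6/5;  ∫_0^1 -8*x^3 dx = -2;  ∫_0^1 3*x^2 dx = 1;
  ∫_0^1 -x dx = -1/2.
Sum: 6/5 − 2 + 1 − 1/2 = -3/10.
So RHS = -∫_0^1 v(x) φ(x) dx = 3/10.
LHS = RHS, so the identity holds for this test φ.
Moreover u is smooth here and v(x) = u'(x) = -6*x**2 + 2*x - 1 pointwise, so the identity holds for every test function. Hence v is the weak derivative of u.


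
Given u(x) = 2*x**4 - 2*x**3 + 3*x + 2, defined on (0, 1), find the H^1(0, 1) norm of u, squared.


||u||_{H^1}^2 = 6791/315

The H^1 norm (squared) on an interval (0, L) is
  ||u||_{H^1}^2 = ∫_0^L u(x)^2 dx + ∫_0^L u'(x)^2 dx.
Compute u'(x) = 8*x**3 - 6*x**2 + 3.
Then u(x)^2 = 4*x**8 - 8*x**7 + 4*x**6 + 12*x**5 - 4*x**4 - 8*x**3 + 9*x**2 + 12*x + 4 and u'(x)^2 = 64*x**6 - 96*x**5 + 36*x**4 + 48*x**3 - 36*x**2 + 9.
Integrate each monomial from 0 to 1 using ∫_0^1 c·x^n dx = c·1^(n+1)/(n+1):
  ∫_0^1 u(x)^2 dx = ∫_0^1 (4*x^8 - 8*x^7 + 4*x^6 + 12*x^5 - 4*x^4 - 8*x^3 + 9*x^2 + 12*x + 4) dx. Term by term:
    ∫_0^1 4*x^8 dx = 4/9;  ∫_0^1 -8*x^7 dx = -1;  ∫_0^1 4*x^6 dx = 4/7;
    ∫_0^1 12*x^5 dx = 2;  ∫_0^1 -4*x^4 dx = -4/5;  ∫_0^1 -8*x^3 dx = -2;
    ∫_0^1 9*x^2 dx = 3;  ∫_0^1 12*x dx = 6;  ∫_0^1 4 dx = 4.
  Sum: 4/9 − 1 + 4/7 + 2 − 4/5 − 2 + 3 + 6 + 4 = 3848/315.
  ∫_0^1 u'(x)^2 dx = ∫_0^1 (64*x^6 - 96*x^5 + 36*x^4 + 48*x^3 - 36*x^2 + 9) dx. Term by term:
    ∫_0^1 64*x^6 dx = 64/7;  ∫_0^1 -96*x^5 dx = -16;  ∫_0^1 36*x^4 dx = 36/5;
    ∫_0^1 48*x^3 dx = 12;  ∫_0^1 -36*x^2 dx = -12;  ∫_0^1 9 dx = 9.
  Sum: 64/7 − 16 + 36/5 + 12 − 12 + 9 = 327/35.
Adding: ||u||_{H^1}^2 = 3848/315 + 327/35 = 6791/315.


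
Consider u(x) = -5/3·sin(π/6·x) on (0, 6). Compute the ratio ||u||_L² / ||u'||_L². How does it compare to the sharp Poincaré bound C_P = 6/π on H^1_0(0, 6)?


||u||_L² / ||u'||_L² = 6/π = C_P.

u(x) = -5/3·sin(π/6·x), so u'(x) = -5*π*cos(π*x/6)/18.
Writing u(x) = A·sin(kπx/L) with A = -5/3 and k = 1, use ∫_0^L sin²(kπx/L) dx = L/2 and ∫_0^L cos²(kπx/L) dx = L/2.
u² = 25/9·sin²(π/6·x) and (u')² = 25*π^2/324·cos²(π/6·x), and each of sin², cos² integrates to L/2 = 3 over (0, 6).
∫_0^6 u² dx = 25/3, so ||u||_L² = 5*sqrt(3)/3.
∫_0^6 (u')² dx = 25*π^2/108, so ||u'||_L² = 5*sqrt(3)*π/18.
Ratio ||u||_L² / ||u'||_L² = 6/π.
Sharp Poincaré constant on H^1_0(0, 6) is C_P = L/π = 6/π, achieved by sin(π/6·x).
This is the k = 1 eigenfunction (up to amplitude), so the ratio equals the sharp Poincaré constant exactly.


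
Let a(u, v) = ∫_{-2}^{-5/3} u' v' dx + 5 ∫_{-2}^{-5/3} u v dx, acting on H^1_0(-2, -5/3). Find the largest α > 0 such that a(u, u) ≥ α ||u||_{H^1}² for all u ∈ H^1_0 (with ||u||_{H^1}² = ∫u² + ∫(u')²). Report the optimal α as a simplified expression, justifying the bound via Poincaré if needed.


α = 1

Coercivity of a(·,·) on H^1_0(-2, -5/3) means a(u, u) ≥ α ||u||_{H^1}² for every u ∈ H^1_0.
The interval has length L = 1/3, and Poincaré/coercivity depend only on L. Here a(u, u) = ∫(u')² + (5)·∫u².
Here c = 5 ≥ 1, so a(u,u) = ∫(u')² + c∫u² ≥ ∫(u')² + ∫u² = ||u||_{H^1}², i.e. α = 1 works. No larger α is possible: a(u,u) ≥ α||u||_{H^1}² means (1−α)∫(u')² ≥ (α−c)∫u², and for the modes u_n = sin(nπ(x−x₀)/L) (x₀ the left endpoint) one has ∫u_n²/∫(u_n')² = (L/(nπ))² → 0, so a(u_n,u_n)/||u_n||_{H^1}² → 1. Hence the optimal constant is α = 1.
Therefore α = 1.


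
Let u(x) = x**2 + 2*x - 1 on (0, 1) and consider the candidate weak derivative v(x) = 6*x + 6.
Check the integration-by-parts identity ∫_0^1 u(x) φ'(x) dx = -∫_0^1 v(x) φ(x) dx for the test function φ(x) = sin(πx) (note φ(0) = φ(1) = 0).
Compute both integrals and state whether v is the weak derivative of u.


LHS = -6/π, RHS = -18/π. No, v is not the weak derivative of u.

u(x) = x**2 + 2*x - 1, classical derivative u'(x) = 2*x + 2.
φ(x) = sin(πx), so φ'(x) = π*cos(π*x).
Note φ(0) = φ(1) = 0, so the boundary term u·φ vanishes.
LHS = ∫_0^1 u(x) φ'(x) dx = ∫_0^1 (π*x^2*cos(π*x) + 2*π*x*cos(π*x) - π*cos(π*x)) dx. Term by term:
  ∫_0^1 -π*cos(π*x) dx = 0;  ∫_0^1 π*x^2*cos(π*x) dx = -2/π;  ∫_0^1 2*π*x*cos(π*x) dx = -4/π.
Sum: 0 − 2/π − 4/π = -6/π.
So LHS = -6/π.
∫_0^1 v(x) φ(x) dx = ∫_0^1 (6*x*sin(π*x) + 6*sin(π*x)) dx. Term by term:
  ∫_0^1 6*sin(π*x) dx = 12/π;  ∫_0^1 6*x*sin(π*x) dx = 6/π.
Sum: 12/π + 6/π = 18/π.
So RHS = -∫_0^1 v(x) φ(x) dx = -18/π.
LHS − RHS = 12/π ≠ 0, so the identity fails.
(For a valid weak derivative the identity must hold for EVERY test function, in particular this one. The failure shows v is NOT the weak derivative of u.)
Correct weak derivative would be u'(x) = 2*x + 2.


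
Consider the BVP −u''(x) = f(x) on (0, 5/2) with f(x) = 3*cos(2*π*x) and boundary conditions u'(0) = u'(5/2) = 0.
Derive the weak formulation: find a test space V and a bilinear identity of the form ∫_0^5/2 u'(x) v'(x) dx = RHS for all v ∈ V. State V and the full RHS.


V = H^1(0, 5/2) (no boundary constraint on v; u is determined up to an additive constant); weak form: ∫_0^5/2 u'v' dx = ∫_0^5/2 (3*cos(2*π*x)) v dx for all v ∈ V.

Multiply both sides by a test function v and integrate from 0 to 5/2:
  ∫_0^5/2 −u''(x) v(x) dx = ∫_0^5/2 f(x) v(x) dx.
Integrate the LHS by parts once:
  ∫_0^5/2 −u'' v dx = −[u'(x) v(x)]_0^5/2 + ∫_0^5/2 u'(x) v'(x) dx.
Thus ∫_0^5/2 u'(x) v'(x) dx = ∫_0^5/2 f(x) v(x) dx + [u'(x) v(x)]_0^5/2.
Choose V so that boundary terms are either known or forced to vanish.
u has homogeneous Neumann: u'(0) = u'(5/2) = 0. So [u' v]_0^5/2 = 0·v(5/2) − 0·v(0) = 0 for any v; take V = H^1(0, 5/2).
Weak formulation: find u (satisfying any essential BC) such that ∫_0^5/2 u'(x) v'(x) dx = ∫_0^5/2 f v dx for all v ∈ V (homogeneous Neumann, so boundary terms vanish).
Substituting f(x) = 3*cos(2*π*x), the right-hand side is ∫_0^5/2 (3*cos(2*π*x)) v dx.
Compatibility check (pure Neumann): taking v ≡ 1 ∈ V gives 0 = ∫_0^5/2 f dx + (0) − (0), i.e. ∫_0^5/2 f dx must equal u'(0) − u'(5/2) = 0. Indeed ∫_0^5/2 (3*cos(2*π*x)) dx = 0, so the data are compatible. The solution is then unique only up to an additive constant (fix it e.g. by requiring ∫_0^5/2 u dx = 0).


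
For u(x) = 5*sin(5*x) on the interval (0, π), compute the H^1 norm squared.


||u||_{H^1(0,π)}^2 = 325*π

u'(x) = 25*cos(5*x).
Expand u² and (u')² and integrate term by term on (0, π), using: for integers n ≥ 1, ∫_0^π sin²(nx) dx = ∫_0^π cos²(nx) dx = π/2; for n ≠ n', ∫_0^π sin(nx)sin(n'x) dx = ∫_0^π cos(nx)cos(n'x) dx = 0; and by product-to-sum, ∫_0^π sin(nx)cos(n'x) dx = ½∫_0^π [sin((n+n')x) + sin((n−n')x)] dx, which is 0 when n+n' is even and 2n/(n²−n'²) when n+n' is odd (it need not vanish on (0, π)).
  u² squared terms: (5)²·∫sin(5x)² dx = 25·π/2 = 25*π/2.
  So ∫_0^π u² dx = 25*π/2.
  (u')² squared terms: (25)²·∫cos(5x)² dx = 625·π/2 = 625*π/2.
  So ∫_0^π (u')² dx = 625*π/2.
||u||_{H^1}^2 = (25*π/2) + (625*π/2) = 325*π.


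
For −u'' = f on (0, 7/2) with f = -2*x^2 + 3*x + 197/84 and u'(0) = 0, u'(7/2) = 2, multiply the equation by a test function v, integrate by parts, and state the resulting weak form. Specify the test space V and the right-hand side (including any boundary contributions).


V = H^1(0, 7/2) (v unrestricted at boundary; u is determined up to an additive constant); weak form: ∫_0^7/2 u'v' dx = ∫_0^7/2 (-2*x^2 + 3*x + 197/84) v dx + 2·v(7/2) for all v ∈ V.

Multiply both sides by a test function v and integrate from 0 to 7/2:
  ∫_0^7/2 −u''(x) v(x) dx = ∫_0^7/2 f(x) v(x) dx.
Integrate the LHS by parts once:
  ∫_0^7/2 −u'' v dx = −[u'(x) v(x)]_0^7/2 + ∫_0^7/2 u'(x) v'(x) dx.
Thus ∫_0^7/2 u'(x) v'(x) dx = ∫_0^7/2 f(x) v(x) dx + [u'(x) v(x)]_0^7/2.
Choose V so that boundary terms are either known or forced to vanish.
u has inhomogeneous Neumann u'(0) = 0, u'(7/2) = 2. [u' v]_0^7/2 = (2)·v(7/2) − (0)·v(0) = 2·v(7/2). Take V = H^1(0, 7/2); boundary term becomes part of RHS.
Weak formulation: find u (satisfying any essential BC) such that ∫_0^7/2 u'(x) v'(x) dx = ∫_0^7/2 f v dx + 2·v(7/2) for all v ∈ V (Neumann data are natural BCs: they enter the RHS as boundary terms).
Substituting f(x) = -2*x^2 + 3*x + 197/84, the right-hand side is ∫_0^7/2 (-2*x^2 + 3*x + 197/84) v dx + 2·v(7/2).
Compatibility check (pure Neumann): taking v ≡ 1 ∈ V gives 0 = ∫_0^7/2 f dx + (2) − (0), i.e. ∫_0^7/2 f dx must equal u'(0) − u'(7/2) = -2. Indeed ∫_0^7/2 (-2*x^2 + 3*x + 197/84) dx = -2, so the data are compatible. The solution is then unique only up to an additive constant (fix it e.g. by requiring ∫_0^7/2 u dx = 0).


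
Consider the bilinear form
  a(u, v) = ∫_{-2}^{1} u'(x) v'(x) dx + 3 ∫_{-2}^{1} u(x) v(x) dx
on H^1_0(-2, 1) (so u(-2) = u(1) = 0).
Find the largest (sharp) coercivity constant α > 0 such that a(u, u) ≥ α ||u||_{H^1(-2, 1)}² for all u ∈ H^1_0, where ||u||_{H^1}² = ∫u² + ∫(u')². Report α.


α = 1

Coercivity of a(·,·) on H^1_0(-2, 1) means a(u, u) ≥ α ||u||_{H^1}² for every u ∈ H^1_0.
The interval has length L = 3, and Poincaré/coercivity depend only on L. Here a(u, u) = ∫(u')² + (3)·∫u².
Here c = 3 ≥ 1, so a(u,u) = ∫(u')² + c∫u² ≥ ∫(u')² + ∫u² = ||u||_{H^1}², i.e. α = 1 works. No larger α is possible: a(u,u) ≥ α||u||_{H^1}² means (1−α)∫(u')² ≥ (α−c)∫u², and for the modes u_n = sin(nπ(x−x₀)/L) (x₀ the left endpoint) one has ∫u_n²/∫(u_n')² = (L/(nπ))² → 0, so a(u_n,u_n)/||u_n||_{H^1}² → 1. Hence the optimal constant is α = 1.
Therefore α = 1.


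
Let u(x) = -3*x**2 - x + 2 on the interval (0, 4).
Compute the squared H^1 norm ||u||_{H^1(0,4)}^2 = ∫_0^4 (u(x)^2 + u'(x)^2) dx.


||u||_{H^1}^2 = 42668/15

The H^1 norm (squared) on an interval (0, L) is
  ||u||_{H^1}^2 = ∫_0^L u(x)^2 dx + ∫_0^L u'(x)^2 dx.
Compute u'(x) = -6*x - 1.
Then u(x)^2 = 9*x**4 + 6*x**3 - 11*x**2 - 4*x + 4 and u'(x)^2 = 36*x**2 + 12*x + 1.
Integrate each monomial from 0 to 4 using ∫_0^4 c·x^n dx = c·4^(n+1)/(n+1):
  ∫_0^4 u(x)^2 dx = ∫_0^4 (9*x^4 + 6*x^3 - 11*x^2 - 4*x + 4) dx. Term by term:
    ∫_0^4 9*x^4 dx = 9216/5;  ∫_0^4 6*x^3 dx = 384;  ∫_0^4 -11*x^2 dx = -704/3;
    ∫_0^4 -4*x dx = -32;  ∫_0^4 4 dx = 16.
  Sum: 9216/5 + 384 − 704/3 − 32 + 16 = 29648/15.
  ∫_0^4 u'(x)^2 dx = ∫_0^4 (36*x^2 + 12*x + 1) dx. Term by term:
    ∫_0^4 36*x^2 dx = 768;  ∫_0^4 12*x dx = 96;  ∫_0^4 1 dx = 4.
  Sum: 768 + 96 + 4 = 868.
Adding: ||u||_{H^1}^2 = 29648/15 + 868 = 42668/15.


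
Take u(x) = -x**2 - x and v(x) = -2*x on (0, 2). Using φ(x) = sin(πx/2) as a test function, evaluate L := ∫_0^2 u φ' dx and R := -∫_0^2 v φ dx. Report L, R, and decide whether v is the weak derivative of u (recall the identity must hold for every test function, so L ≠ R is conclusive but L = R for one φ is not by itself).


LHS = 12/π, RHS = 8/π. No, v is not the weak derivative of u.

u(x) = -x**2 - x, classical derivative u'(x) = -2*x - 1.
φ(x) = sin(πx/2), so φ'(x) = π*cos(π*x/2)/2.
Note φ(0) = φ(2) = 0, so the boundary term u·φ vanishes.
LHS = ∫_0^2 u(x) φ'(x) dx = ∫_0^2 (-π*x^2*cos(π*x/2)/2 - π*x*cos(π*x/2)/2) dx. Term by term:
  ∫_0^2 -π*x*cos(π*x/2)/2 dx = 4/π;  ∫_0^2 -π*x^2*cos(π*x/2)/2 dx = 8/π.
Sum: 4/π + 8/π = 12/π.
So LHS = 12/π.
∫_0^2 v(x) φ(x) dx = ∫_0^2 (-2*x*sin(π*x/2)) dx. Term by term:
  ∫_0^2 -2*x*sin(π*x/2) dx = -8/π.
So RHS = -∫_0^2 v(x) φ(x) dx = 8/π.
LHS − RHS = 4/π ≠ 0, so the identity fails.
(For a valid weak derivative the identity must hold for EVERY test function, in particular this one. The failure shows v is NOT the weak derivative of u.)
Correct weak derivative would be u'(x) = -2*x - 1.


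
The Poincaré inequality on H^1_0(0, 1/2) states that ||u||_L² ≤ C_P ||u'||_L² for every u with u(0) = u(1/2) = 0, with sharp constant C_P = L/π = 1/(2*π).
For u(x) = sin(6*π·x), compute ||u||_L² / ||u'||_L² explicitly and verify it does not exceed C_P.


||u||_L² / ||u'||_L² = 1/(6*π) < C_P = 1/(2*π).

u(x) = sin(6*π·x), so u'(x) = 6*π*cos(6*π*x).
Writing u(x) = A·sin(kπx/L) with A = 1 and k = 3, use ∫_0^L sin²(kπx/L) dx = L/2 and ∫_0^L cos²(kπx/L) dx = L/2.
u² = 1·sin²(6*π·x) and (u')² = 36*π^2·cos²(6*π·x), and each of sin², cos² integrates to L/2 = 1/4 over (0, 1/2).
∫_0^1/2 u² dx = 1/4, so ||u||_L² = 1/2.
∫_0^1/2 (u')² dx = 9*π^2, so ||u'||_L² = 3*π.
Ratio ||u||_L² / ||u'||_L² = 1/(6*π).
Sharp Poincaré constant on H^1_0(0, 1/2) is C_P = L/π = 1/(2*π), achieved by sin(2*π·x).
This is the k = 3 harmonic; the ratio L/(kπ) is strictly less than C_P = L/π, consistent with the sharp inequality ||u||_L² ≤ C_P ||u'||_L².


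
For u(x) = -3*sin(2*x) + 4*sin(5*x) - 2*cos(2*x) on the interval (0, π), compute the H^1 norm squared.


||u||_{H^1(0,π)}^2 = -800/21 + 481*π/2

u'(x) = 4*sin(2*x) - 6*cos(2*x) + 20*cos(5*x).
Expand u² and (u')² and integrate term by term on (0, π), using: for integers n ≥ 1, ∫_0^π sin²(nx) dx = ∫_0^π cos²(nx) dx = π/2; for n ≠ n', ∫_0^π sin(nx)sin(n'x) dx = ∫_0^π cos(nx)cos(n'x) dx = 0; and by product-to-sum, ∫_0^π sin(nx)cos(n'x) dx = ½∫_0^π [sin((n+n')x) + sin((n−n')x)] dx, which is 0 when n+n' is even and 2n/(n²−n'²) when n+n' is odd (it need not vanish on (0, π)).
  u² squared terms: (-3)²·∫sin(2x)² dx = 9·π/2 = 9*π/2;  (-2)²·∫cos(2x)² dx = 4·π/2 = 2*π;  (4)²·∫sin(5x)² dx = 16·π/2 = 8*π.
  u² cross terms: 2·(-3)·(-2)·∫sin(2x)·cos(2x) dx = 12·(0) = 0;  2·(-3)·(4)·∫sin(2x)·sin(5x) dx = -24·(0) = 0;  2·(-2)·(4)·∫cos(2x)·sin(5x) dx = -16·(10/21) = -160/21.
  So ∫_0^π u² dx = 9*π/2 + 2*π + 8*π + 0 + 0 − 160/21 = -160/21 + 29*π/2.
  (u')² squared terms: (-6)²·∫cos(2x)² dx = 36·π/2 = 18*π;  (4)²·∫sin(2x)² dx = 16·π/2 = 8*π;  (20)²·∫cos(5x)² dx = 400·π/2 = 200*π.
  (u')² cross terms: 2·(-6)·(4)·∫cos(2x)·sin(2x) dx = -48·(0) = 0;  2·(-6)·(20)·∫cos(2x)·cos(5x) dx = -240·(0) = 0;  2·(4)·(20)·∫sin(2x)·cos(5x) dx = 160·(-4/21) = -640/21.
  So ∫_0^π (u')² dx = 18*π + 8*π + 200*π + 0 + 0 − 640/21 = -640/21 + 226*π.
||u||_{H^1}^2 = (-160/21 + 29*π/2) + (-640/21 + 226*π) = -800/21 + 481*π/2.


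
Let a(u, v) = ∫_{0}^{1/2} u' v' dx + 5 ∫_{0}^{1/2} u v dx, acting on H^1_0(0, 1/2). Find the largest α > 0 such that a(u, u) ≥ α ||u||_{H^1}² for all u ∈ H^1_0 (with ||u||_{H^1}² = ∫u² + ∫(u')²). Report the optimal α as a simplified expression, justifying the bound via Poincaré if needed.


α = 1

Coercivity of a(·,·) on H^1_0(0, 1/2) means a(u, u) ≥ α ||u||_{H^1}² for every u ∈ H^1_0.
The interval has length L = 1/2, and Poincaré/coercivity depend only on L. Here a(u, u) = ∫(u')² + (5)·∫u².
Here c = 5 ≥ 1, so a(u,u) = ∫(u')² + c∫u² ≥ ∫(u')² + ∫u² = ||u||_{H^1}², i.e. α = 1 works. No larger α is possible: a(u,u) ≥ α||u||_{H^1}² means (1−α)∫(u')² ≥ (α−c)∫u², and for the modes u_n = sin(nπ(x−x₀)/L) (x₀ the left endpoint) one has ∫u_n²/∫(u_n')² = (L/(nπ))² → 0, so a(u_n,u_n)/||u_n||_{H^1}² → 1. Hence the optimal constant is α = 1.
Therefore α = 1.


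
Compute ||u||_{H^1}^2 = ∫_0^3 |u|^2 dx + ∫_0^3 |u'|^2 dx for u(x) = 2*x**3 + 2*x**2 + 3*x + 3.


||u||_{H^1}^2 = 248742/35

The H^1 norm (squared) on an interval (0, L) is
  ||u||_{H^1}^2 = ∫_0^L u(x)^2 dx + ∫_0^L u'(x)^2 dx.
Compute u'(x) = 6*x**2 + 4*x + 3.
Then u(x)^2 = 4*x**6 + 8*x**5 + 16*x**4 + 24*x**3 + 21*x**2 + 18*x + 9 and u'(x)^2 = 36*x**4 + 48*x**3 + 52*x**2 + 24*x + 9.
Integrate each monomial from 0 to 3 using ∫_0^3 c·x^n dx = c·3^(n+1)/(n+1):
  ∫_0^3 u(x)^2 dx = ∫_0^3 (4*x^6 + 8*x^5 + 16*x^4 + 24*x^3 + 21*x^2 + 18*x + 9) dx. Term by term:
    ∫_0^3 4*x^6 dx = 8748/7;  ∫_0^3 8*x^5 dx = 972;  ∫_0^3 16*x^4 dx = 3888/5;
    ∫_0^3 24*x^3 dx = 486;  ∫_0^3 21*x^2 dx = 189;  ∫_0^3 18*x dx = 81;
    ∫_0^3 9 dx = 27.
  Sum: 8748/7 + 972 + 3888/5 + 486 + 189 + 81 + 27 = 132381/35.
  ∫_0^3 u'(x)^2 dx = ∫_0^3 (36*x^4 + 48*x^3 + 52*x^2 + 24*x + 9) dx. Term by term:
    ∫_0^3 36*x^4 dx = 8748/5;  ∫_0^3 48*x^3 dx = 972;  ∫_0^3 52*x^2 dx = 468;
    ∫_0^3 24*x dx = 108;  ∫_0^3 9 dx = 27.
  Sum: 8748/5 + 972 + 468 + 108 + 27 = 16623/5.
Adding: ||u||_{H^1}^2 = 132381/35 + 16623/5 = 248742/35.


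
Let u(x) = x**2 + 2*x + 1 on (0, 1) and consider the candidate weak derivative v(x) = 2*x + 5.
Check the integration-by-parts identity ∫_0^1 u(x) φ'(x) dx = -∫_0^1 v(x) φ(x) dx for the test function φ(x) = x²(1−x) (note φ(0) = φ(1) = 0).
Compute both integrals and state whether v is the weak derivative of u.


LHS = -4/15, RHS = -31/60. No, v is not the weak derivative of u.

u(x) = x**2 + 2*x + 1, classical derivative u'(x) = 2*x + 2.
φ(x) = x²(1−x), so φ'(x) = x*(2 - 3*x).
Note φ(0) = φ(1) = 0, so the boundary term u·φ vanishes.
LHS = ∫_0^1 u(x) φ'(x) dx = ∫_0^1 (-3*x^4 - 4*x^3 + x^2 + 2*x) dx. Term by term:
  ∫_0^1 -3*x^4 dx = -3/5;  ∫_0^1 -4*x^3 dx = -1;  ∫_0^1 x^2 dx = 1/3;
  ∫_0^1 2*x dx = 1.
Sum: -3/5 − 1 + 1/3 + 1 = -4/15.
So LHS = -4/15.
∫_0^1 v(x) φ(x) dx = ∫_0^1 (-2*x^4 - 3*x^3 + 5*x^2) dx. Term by term:
  ∫_0^1 -2*x^4 dx = -2/5;  ∫_0^1 -3*x^3 dx = -3/4;  ∫_0^1 5*x^2 dx = 5/3.
Sum: -2/5 − 3/4 + 5/3 = 31/60.
So RHS = -∫_0^1 v(x) φ(x) dx = -31/60.
LHS − RHS = 1/4 ≠ 0, so the identity fails.
(For a valid weak derivative the identity must hold for EVERY test function, in particular this one. The failure shows v is NOT the weak derivative of u.)
Correct weak derivative would be u'(x) = 2*x + 2.


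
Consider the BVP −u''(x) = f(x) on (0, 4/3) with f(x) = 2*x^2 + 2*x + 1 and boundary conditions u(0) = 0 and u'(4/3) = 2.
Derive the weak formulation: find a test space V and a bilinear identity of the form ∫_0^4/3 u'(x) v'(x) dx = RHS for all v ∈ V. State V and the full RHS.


V = {v ∈ H^1(0, 4/3) : v(0) = 0} (test functions vanish at x = 0 where u is specified); weak form: ∫_0^4/3 u'v' dx = ∫_0^4/3 (2*x^2 + 2*x + 1) v dx + 2·v(4/3) for all v ∈ V.

Multiply both sides by a test function v and integrate from 0 to 4/3:
  ∫_0^4/3 −u''(x) v(x) dx = ∫_0^4/3 f(x) v(x) dx.
Integrate the LHS by parts once:
  ∫_0^4/3 −u'' v dx = −[u'(x) v(x)]_0^4/3 + ∫_0^4/3 u'(x) v'(x) dx.
Thus ∫_0^4/3 u'(x) v'(x) dx = ∫_0^4/3 f(x) v(x) dx + [u'(x) v(x)]_0^4/3.
Choose V so that boundary terms are either known or forced to vanish.
Mixed BC: u(0) = 0 (Dirichlet) and u'(4/3) = 2 (Neumann). Define V = {v ∈ H^1(0, 4/3) : v(0) = 0}. Then [u' v]_0^4/3 = u'(4/3)·v(4/3) − u'(0)·0 = 2·v(4/3).
Weak formulation: find u (satisfying any essential BC) such that ∫_0^4/3 u'(x) v'(x) dx = ∫_0^4/3 f v dx + 2·v(4/3) for all v ∈ V (Dirichlet at 0 absorbed into V; Neumann datum at x = 4/3 contributes the boundary term).
Substituting f(x) = 2*x^2 + 2*x + 1, the right-hand side is ∫_0^4/3 (2*x^2 + 2*x + 1) v dx + 2·v(4/3).


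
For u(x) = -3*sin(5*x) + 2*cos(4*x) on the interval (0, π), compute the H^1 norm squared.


||u||_{H^1(0,π)}^2 = -680/3 + 151*π

u'(x) = -8*sin(4*x) - 15*cos(5*x).
Expand u² and (u')² and integrate term by term on (0, π), using: for integers n ≥ 1, ∫_0^π sin²(nx) dx = ∫_0^π cos²(nx) dx = π/2; for n ≠ n', ∫_0^π sin(nx)sin(n'x) dx = ∫_0^π cos(nx)cos(n'x) dx = 0; and by product-to-sum, ∫_0^π sin(nx)cos(n'x) dx = ½∫_0^π [sin((n+n')x) + sin((n−n')x)] dx, which is 0 when n+n' is even and 2n/(n²−n'²) when n+n' is odd (it need not vanish on (0, π)).
  u² squared terms: (-3)²·∫sin(5x)² dx = 9·π/2 = 9*π/2;  (2)²·∫cos(4x)² dx = 4·π/2 = 2*π.
  u² cross terms: 2·(-3)·(2)·∫sin(5x)·cos(4x) dx = -12·(10/9) = -40/3.
  So ∫_0^π u² dx = 9*π/2 + 2*π − 40/3 = -40/3 + 13*π/2.
  (u')² squared terms: (-15)²·∫cos(5x)² dx = 225·π/2 = 225*π/2;  (-8)²·∫sin(4x)² dx = 64·π/2 = 32*π.
  (u')² cross terms: 2·(-15)·(-8)·∫cos(5x)·sin(4x) dx = 240·(-8/9) = -640/3.
  So ∫_0^π (u')² dx = 225*π/2 + 32*π − 640/3 = -640/3 + 289*π/2.
||u||_{H^1}^2 = (-40/3 + 13*π/2) + (-640/3 + 289*π/2) = -680/3 + 151*π.
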